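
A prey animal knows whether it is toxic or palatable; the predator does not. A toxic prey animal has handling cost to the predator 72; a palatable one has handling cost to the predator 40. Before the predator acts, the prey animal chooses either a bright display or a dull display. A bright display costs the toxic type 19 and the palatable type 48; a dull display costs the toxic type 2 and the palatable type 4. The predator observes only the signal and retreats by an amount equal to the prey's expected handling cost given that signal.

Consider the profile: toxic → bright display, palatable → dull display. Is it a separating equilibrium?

Yes

If types separate, bright display earns payment 72 and dull display earns 40.
Toxic: bright display gives 72 − 19 = 53; dull display gives 40 − 2 = 38. No deviation. ✓
Palatable: dull display gives 40 − 4 = 36; bright display gives 72 − 48 = 24. No deviation. ✓
Both incentive constraints hold.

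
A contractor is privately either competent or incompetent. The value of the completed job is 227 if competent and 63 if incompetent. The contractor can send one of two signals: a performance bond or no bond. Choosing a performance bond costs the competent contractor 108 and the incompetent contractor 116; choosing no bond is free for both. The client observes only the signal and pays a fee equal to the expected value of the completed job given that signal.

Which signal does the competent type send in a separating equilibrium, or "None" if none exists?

Try competent → bond, incompetent → no bond:
  Under separation the client infers type exactly: bond → competent (pays 227), no bond → incompetent (pays 63).
  Competent: bond gives 227 − 108 = 119; no bond gives 63 − 0 = 63. No deviation. ✓
  Incompetent: no bond gives 63 − 0 = 63; bond gives 227 − 116 = 111. Would deviate. ✗
Try competent → no bond, incompetent → bond:
  Under separation the client infers type exactly: no bond → competent (pays 227), bond → incompetent (pays 63).
  Competent: no bond gives 227 − 0 = 227; bond gives 63 − 108 = -45. No deviation. ✓
  Incompetent: bond gives 63 − 116 = -53; no bond gives 227 − 0 = 227. Would deviate. ✗
Neither assignment is incentive-compatible.

None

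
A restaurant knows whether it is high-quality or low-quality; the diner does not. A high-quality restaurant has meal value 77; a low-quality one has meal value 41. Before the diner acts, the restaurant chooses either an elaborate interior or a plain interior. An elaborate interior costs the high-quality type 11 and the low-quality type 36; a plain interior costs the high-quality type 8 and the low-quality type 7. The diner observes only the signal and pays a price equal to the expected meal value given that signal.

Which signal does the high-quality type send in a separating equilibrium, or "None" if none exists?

Try high-quality → elaborate interior, low-quality → plain interior:
  If types separate, elaborate interior earns payment 77 and plain interior earns 41.
  High-quality: elaborate interior gives 77 − 11 = 66; plain interior gives 41 − 8 = 33. No deviation. ✓
  Low-quality: plain interior gives 41 − 7 = 34; elaborate interior gives 77 − 36 = 41. Would deviate. ✗
Try high-quality → plain interior, low-quality → elaborate interior:
  If types separate, plain interior earns payment 77 and elaborate interior earns 41.
  High-quality: plain interior gives 77 − 8 = 69; elaborate interior gives 41 − 11 = 30. No deviation. ✓
  Low-quality: elaborate interior gives 41 − 36 = 5; plain interior gives 77 − 7 = 70. Would deviate. ✗
Neither assignment is incentive-compatible.

None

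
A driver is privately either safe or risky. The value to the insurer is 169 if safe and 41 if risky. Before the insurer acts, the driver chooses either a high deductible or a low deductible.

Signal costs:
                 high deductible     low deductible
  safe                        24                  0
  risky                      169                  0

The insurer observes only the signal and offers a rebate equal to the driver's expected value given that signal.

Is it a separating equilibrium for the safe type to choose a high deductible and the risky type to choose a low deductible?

Yes

Under separation the insurer infers type exactly: high deductible → safe (pays 169), low deductible → risky (pays 41).
Safe: high deductible gives 169 − 24 = 145; low deductible gives 41 − 0 = 41. No deviation. ✓
Risky: low deductible gives 41 − 0 = 41; high deductible gives 169 − 169 = 0. No deviation. ✓
Both incentive constraints hold.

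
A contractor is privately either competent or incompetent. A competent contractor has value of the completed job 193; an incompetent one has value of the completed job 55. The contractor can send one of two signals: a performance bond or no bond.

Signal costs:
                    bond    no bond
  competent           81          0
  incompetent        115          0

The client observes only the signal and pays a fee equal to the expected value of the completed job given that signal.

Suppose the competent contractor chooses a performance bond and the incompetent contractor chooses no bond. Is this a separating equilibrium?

If types separate, bond earns payment 193 and no bond earns 55.
Competent: bond gives 193 − 81 = 112; no bond gives 55 − 0 = 55. No deviation. ✓
Incompetent: no bond gives 55 − 0 = 55; bond gives 193 − 115 = 78. Would deviate. ✗

No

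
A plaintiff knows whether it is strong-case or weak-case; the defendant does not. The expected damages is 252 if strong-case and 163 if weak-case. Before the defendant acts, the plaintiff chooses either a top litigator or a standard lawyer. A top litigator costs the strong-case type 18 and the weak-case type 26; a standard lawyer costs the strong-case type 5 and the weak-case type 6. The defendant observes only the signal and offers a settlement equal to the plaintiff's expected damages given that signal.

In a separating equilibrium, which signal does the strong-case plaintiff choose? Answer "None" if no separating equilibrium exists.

None

Try strong-case → top litigator, weak-case → standard lawyer:
  Under separation the defendant infers type exactly: top litigator → strong-case (pays 252), standard lawyer → weak-case (pays 163).
  Strong-case: top litigator gives 252 − 18 = 234; standard lawyer gives 163 − 5 = 158. No deviation. ✓
  Weak-case: standard lawyer gives 163 − 6 = 157; top litigator gives 252 − 26 = 226. Would deviate. ✗
Try strong-case → standard lawyer, weak-case → top litigator:
  Under separation the defendant infers type exactly: standard lawyer → strong-case (pays 252), top litigator → weak-case (pays 163).
  Strong-case: standard lawyer gives 252 − 5 = 247; top litigator gives 163 − 18 = 145. No deviation. ✓
  Weak-case: top litigator gives 163 − 26 = 137; standard lawyer gives 252 − 6 = 246. Would deviate. ✗
Neither assignment is incentive-compatible.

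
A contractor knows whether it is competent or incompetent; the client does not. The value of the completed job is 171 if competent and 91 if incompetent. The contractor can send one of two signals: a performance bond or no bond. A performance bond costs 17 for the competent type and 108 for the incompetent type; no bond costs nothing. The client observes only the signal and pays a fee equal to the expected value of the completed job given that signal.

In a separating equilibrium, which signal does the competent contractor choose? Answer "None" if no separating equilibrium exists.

Try competent → bond, incompetent → no bond:
  If types separate, bond earns payment 171 and no bond earns 91.
  Competent: bond gives 171 − 17 = 154; no bond gives 91 − 0 = 91. No deviation. ✓
  Incompetent: no bond gives 91 − 0 = 91; bond gives 171 − 108 = 63. No deviation. ✓
Both hold — the competent type sends bond.

bond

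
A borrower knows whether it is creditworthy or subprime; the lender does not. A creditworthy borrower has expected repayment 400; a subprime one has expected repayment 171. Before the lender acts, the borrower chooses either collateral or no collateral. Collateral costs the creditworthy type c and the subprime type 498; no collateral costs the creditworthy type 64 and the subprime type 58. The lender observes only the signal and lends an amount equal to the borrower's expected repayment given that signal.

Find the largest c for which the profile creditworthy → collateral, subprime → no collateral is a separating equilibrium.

Under separation: collateral → creditworthy (pays 400); no collateral → subprime (pays 171).
Subprime: 171 − 58 = 113 ≥ 400 − 498 = -98. Holds regardless of c. ✓
Creditworthy: 400 − c ≥ 171 − 64, so c ≤ 400 − 107 = 293.

293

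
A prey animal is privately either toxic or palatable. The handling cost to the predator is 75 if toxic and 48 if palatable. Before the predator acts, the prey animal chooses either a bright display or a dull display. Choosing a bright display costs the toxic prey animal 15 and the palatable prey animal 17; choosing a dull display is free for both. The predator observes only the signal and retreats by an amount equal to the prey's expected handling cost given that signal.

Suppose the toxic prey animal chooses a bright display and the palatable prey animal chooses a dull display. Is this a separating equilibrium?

No

If types separate, bright display earns payment 75 and dull display earns 48.
Toxic: bright display gives 75 − 15 = 60; dull display gives 48 − 0 = 48. No deviation. ✓
Palatable: dull display gives 48 − 0 = 48; bright display gives 75 − 17 = 58. Would deviate. ✗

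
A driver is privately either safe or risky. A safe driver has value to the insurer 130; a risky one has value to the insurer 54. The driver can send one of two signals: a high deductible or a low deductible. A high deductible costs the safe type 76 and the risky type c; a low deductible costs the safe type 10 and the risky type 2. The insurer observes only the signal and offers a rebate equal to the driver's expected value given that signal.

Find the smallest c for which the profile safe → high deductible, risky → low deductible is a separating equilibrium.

Under separation: high deductible → safe (pays 130); low deductible → risky (pays 54).
Safe: 130 − 76 = 54 ≥ 54 − 10 = 44. Holds regardless of c. ✓
Risky: 54 − 2 ≥ 130 − c, so c ≥ 130 − 52 = 78.

78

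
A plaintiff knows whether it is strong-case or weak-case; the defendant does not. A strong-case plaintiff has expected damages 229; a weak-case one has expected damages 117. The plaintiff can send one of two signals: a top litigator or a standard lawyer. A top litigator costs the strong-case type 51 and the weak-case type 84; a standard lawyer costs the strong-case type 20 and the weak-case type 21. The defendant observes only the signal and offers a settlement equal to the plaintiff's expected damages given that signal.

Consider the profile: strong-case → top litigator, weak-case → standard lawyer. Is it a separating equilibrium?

Under separation the defendant infers type exactly: top litigator → strong-case (pays 229), standard lawyer → weak-case (pays 117).
Strong-case: top litigator gives 229 − 51 = 178; standard lawyer gives 117 − 20 = 97. No deviation. ✓
Weak-case: standard lawyer gives 117 − 21 = 96; top litigator gives 229 − 84 = 145. Would deviate. ✗

No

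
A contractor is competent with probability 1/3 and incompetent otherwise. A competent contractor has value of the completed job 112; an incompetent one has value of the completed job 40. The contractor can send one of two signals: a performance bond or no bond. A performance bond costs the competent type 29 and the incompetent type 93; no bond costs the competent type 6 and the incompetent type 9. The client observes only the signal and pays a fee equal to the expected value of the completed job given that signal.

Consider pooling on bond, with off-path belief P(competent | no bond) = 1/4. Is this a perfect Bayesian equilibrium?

At the pooled signal (bond) the client holds the prior 1/3 and pays 1/3·112 + 2/3·40 = 64. Off-path (no bond) belief 1/4 gives 1/4·112 + 3/4·40 = 58.
Competent: bond gives 64 − 29 = 35; no bond gives 58 − 6 = 52. Deviates. ✗
Incompetent: bond gives 64 − 93 = -29; no bond gives 58 − 9 = 49. Deviates. ✗

No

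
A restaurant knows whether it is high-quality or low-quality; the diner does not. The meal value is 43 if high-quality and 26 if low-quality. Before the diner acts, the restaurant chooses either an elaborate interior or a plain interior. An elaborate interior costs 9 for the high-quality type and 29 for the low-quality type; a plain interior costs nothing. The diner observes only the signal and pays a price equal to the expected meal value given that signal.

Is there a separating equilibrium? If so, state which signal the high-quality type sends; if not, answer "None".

elaborate interior

Try high-quality → elaborate interior, low-quality → plain interior:
  If types separate, elaborate interior earns payment 43 and plain interior earns 26.
  High-quality: elaborate interior gives 43 − 9 = 34; plain interior gives 26 − 0 = 26. No deviation. ✓
  Low-quality: plain interior gives 26 − 0 = 26; elaborate interior gives 43 − 29 = 14. No deviation. ✓
Both hold — the high-quality type sends elaborate interior.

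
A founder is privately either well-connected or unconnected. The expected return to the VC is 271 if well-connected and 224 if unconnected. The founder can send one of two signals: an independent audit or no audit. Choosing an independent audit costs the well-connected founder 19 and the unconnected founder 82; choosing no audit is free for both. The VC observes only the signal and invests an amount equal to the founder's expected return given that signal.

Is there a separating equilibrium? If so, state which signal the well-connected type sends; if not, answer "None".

audit

Try well-connected → audit, unconnected → no audit:
  Under separation the VC infers type exactly: audit → well-connected (pays 271), no audit → unconnected (pays 224).
  Well-connected: audit gives 271 − 19 = 252; no audit gives 224 − 0 = 224. No deviation. ✓
  Unconnected: no audit gives 224 − 0 = 224; audit gives 271 − 82 = 189. No deviation. ✓
Both hold — the well-connected type sends audit.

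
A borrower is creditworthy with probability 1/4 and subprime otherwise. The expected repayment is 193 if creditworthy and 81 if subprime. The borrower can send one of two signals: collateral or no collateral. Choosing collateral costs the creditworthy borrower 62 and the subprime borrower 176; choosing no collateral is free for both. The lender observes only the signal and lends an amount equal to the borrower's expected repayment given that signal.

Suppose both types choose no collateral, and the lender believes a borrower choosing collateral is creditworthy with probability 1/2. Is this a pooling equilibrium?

Yes

At the pooled signal (no collateral) the lender holds the prior 1/4 and pays 1/4·193 + 3/4·81 = 109. Off-path (collateral) belief 1/2 gives 1/2·193 + 1/2·81 = 137.
Creditworthy: no collateral gives 109 − 0 = 109; collateral gives 137 − 62 = 75. Stays. ✓
Subprime: no collateral gives 109 − 0 = 109; collateral gives 137 − 176 = -39. Stays. ✓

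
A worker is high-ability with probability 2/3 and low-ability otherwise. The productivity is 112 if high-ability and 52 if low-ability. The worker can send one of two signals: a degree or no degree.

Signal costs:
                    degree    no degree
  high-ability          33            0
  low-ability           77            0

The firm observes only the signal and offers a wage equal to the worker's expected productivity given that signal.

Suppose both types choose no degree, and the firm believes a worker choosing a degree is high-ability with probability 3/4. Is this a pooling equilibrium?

Yes

At the pooled signal (no degree) the firm holds the prior 2/3 and pays 2/3·112 + 1/3·52 = 92. Off-path (degree) belief 3/4 gives 3/4·112 + 1/4·52 = 97.
High-ability: no degree gives 92 − 0 = 92; degree gives 97 − 33 = 64. Stays. ✓
Low-ability: no degree gives 92 − 0 = 92; degree gives 97 − 77 = 20. Stays. ✓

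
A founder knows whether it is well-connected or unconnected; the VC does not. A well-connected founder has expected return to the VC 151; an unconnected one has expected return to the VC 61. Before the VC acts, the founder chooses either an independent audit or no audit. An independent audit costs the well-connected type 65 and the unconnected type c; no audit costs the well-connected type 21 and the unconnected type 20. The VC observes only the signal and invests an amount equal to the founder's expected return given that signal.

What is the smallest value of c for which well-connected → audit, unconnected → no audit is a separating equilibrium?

Under separation: audit → well-connected (pays 151); no audit → unconnected (pays 61).
Well-connected: 151 − 65 = 86 ≥ 61 − 21 = 40. Holds regardless of c. ✓
Unconnected: 61 − 20 ≥ 151 − c, so c ≥ 151 − 41 = 110.

110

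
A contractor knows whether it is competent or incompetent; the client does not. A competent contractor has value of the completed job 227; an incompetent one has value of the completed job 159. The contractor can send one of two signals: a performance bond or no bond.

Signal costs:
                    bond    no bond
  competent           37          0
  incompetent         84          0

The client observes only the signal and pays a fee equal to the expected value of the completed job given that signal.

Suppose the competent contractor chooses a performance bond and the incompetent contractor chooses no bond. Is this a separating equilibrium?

Yes

If types separate, bond earns payment 227 and no bond earns 159.
Competent: bond gives 227 − 37 = 190; no bond gives 159 − 0 = 159. No deviation. ✓
Incompetent: no bond gives 159 − 0 = 159; bond gives 227 − 84 = 143. No deviation. ✓
Both incentive constraints hold.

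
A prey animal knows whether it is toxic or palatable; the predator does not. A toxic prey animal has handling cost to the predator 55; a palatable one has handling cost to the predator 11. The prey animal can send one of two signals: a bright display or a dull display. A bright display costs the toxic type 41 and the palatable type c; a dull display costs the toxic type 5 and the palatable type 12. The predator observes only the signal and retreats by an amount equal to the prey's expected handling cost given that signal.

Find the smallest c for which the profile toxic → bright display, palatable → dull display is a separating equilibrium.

56

Under separation: bright display → toxic (pays 55); dull display → palatable (pays 11).
Toxic: 55 − 41 = 14 ≥ 11 − 5 = 6. Holds regardless of c. ✓
Palatable: 11 − 12 ≥ 55 − c, so c ≥ 55 − -1 = 56.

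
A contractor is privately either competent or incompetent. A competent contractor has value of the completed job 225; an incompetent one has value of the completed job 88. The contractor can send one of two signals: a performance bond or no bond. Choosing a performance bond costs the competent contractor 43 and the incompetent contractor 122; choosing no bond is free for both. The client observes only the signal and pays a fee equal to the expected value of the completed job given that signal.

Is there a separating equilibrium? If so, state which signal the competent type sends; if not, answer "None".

Try competent → bond, incompetent → no bond:
  If types separate, bond earns payment 225 and no bond earns 88.
  Competent: bond gives 225 − 43 = 182; no bond gives 88 − 0 = 88. No deviation. ✓
  Incompetent: no bond gives 88 − 0 = 88; bond gives 225 − 122 = 103. Would deviate. ✗
Try competent → no bond, incompetent → bond:
  If types separate, no bond earns payment 225 and bond earns 88.
  Competent: no bond gives 225 − 0 = 225; bond gives 88 − 43 = 45. No deviation. ✓
  Incompetent: bond gives 88 − 122 = -34; no bond gives 225 − 0 = 225. Would deviate. ✗
Neither assignment is incentive-compatible.

None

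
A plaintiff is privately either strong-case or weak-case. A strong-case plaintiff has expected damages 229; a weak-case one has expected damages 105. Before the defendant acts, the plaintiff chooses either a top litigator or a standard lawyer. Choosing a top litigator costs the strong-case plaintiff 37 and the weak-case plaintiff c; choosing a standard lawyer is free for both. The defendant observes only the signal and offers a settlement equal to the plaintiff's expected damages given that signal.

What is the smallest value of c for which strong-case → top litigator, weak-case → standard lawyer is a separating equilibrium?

124

Under separation: top litigator → strong-case (pays 229); standard lawyer → weak-case (pays 105).
Strong-case: 229 − 37 = 192 ≥ 105 − 0 = 105. Holds regardless of c. ✓
Weak-case: 105 − 0 ≥ 229 − c, so c ≥ 229 − 105 = 124.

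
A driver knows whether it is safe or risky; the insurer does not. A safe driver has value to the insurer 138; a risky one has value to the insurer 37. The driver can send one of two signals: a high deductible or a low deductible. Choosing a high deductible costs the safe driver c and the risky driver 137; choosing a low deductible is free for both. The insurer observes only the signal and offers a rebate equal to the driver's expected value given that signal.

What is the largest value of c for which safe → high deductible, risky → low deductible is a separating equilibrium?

Under separation: high deductible → safe (pays 138); low deductible → risky (pays 37).
Risky: 37 − 0 = 37 ≥ 138 − 137 = 1. Holds regardless of c. ✓
Safe: 138 − c ≥ 37 − 0, so c ≤ 138 − 37 = 101.

101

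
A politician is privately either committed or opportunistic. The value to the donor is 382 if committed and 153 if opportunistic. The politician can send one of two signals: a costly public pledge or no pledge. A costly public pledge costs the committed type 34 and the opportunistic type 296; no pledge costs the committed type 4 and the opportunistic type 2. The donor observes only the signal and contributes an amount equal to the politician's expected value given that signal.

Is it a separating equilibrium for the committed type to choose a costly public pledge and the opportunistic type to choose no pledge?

If types separate, pledge earns payment 382 and no pledge earns 153.
Committed: pledge gives 382 − 34 = 348; no pledge gives 153 − 4 = 149. No deviation. ✓
Opportunistic: no pledge gives 153 − 2 = 151; pledge gives 382 − 296 = 86. No deviation. ✓
Neither type gains from mimicking the other.

Yes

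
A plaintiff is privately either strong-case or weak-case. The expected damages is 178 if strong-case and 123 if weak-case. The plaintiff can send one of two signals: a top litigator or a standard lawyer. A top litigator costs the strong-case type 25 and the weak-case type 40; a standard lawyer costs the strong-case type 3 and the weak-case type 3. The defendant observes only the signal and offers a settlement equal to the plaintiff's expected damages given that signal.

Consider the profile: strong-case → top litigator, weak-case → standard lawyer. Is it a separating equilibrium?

If types separate, top litigator earns payment 178 and standard lawyer earns 123.
Strong-case: top litigator gives 178 − 25 = 153; standard lawyer gives 123 − 3 = 120. No deviation. ✓
Weak-case: standard lawyer gives 123 − 3 = 120; top litigator gives 178 − 40 = 138. Would deviate. ✗

No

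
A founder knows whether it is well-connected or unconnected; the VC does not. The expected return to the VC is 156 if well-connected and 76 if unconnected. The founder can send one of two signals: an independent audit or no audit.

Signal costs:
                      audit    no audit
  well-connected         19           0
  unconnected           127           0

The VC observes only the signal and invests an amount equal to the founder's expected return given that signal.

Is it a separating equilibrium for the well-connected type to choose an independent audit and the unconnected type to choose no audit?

Yes

If types separate, audit earns payment 156 and no audit earns 76.
Well-connected: audit gives 156 − 19 = 137; no audit gives 76 − 0 = 76. No deviation. ✓
Unconnected: no audit gives 76 − 0 = 76; audit gives 156 − 127 = 29. No deviation. ✓
Neither type gains from mimicking the other.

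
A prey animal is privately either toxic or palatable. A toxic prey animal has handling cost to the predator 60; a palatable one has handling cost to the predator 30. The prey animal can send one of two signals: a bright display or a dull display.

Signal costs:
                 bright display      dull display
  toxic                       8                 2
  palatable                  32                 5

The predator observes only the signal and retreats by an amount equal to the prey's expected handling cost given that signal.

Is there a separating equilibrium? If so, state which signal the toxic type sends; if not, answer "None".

Try toxic → bright display, palatable → dull display:
  Under separation the predator infers type exactly: bright display → toxic (pays 60), dull display → palatable (pays 30).
  Toxic: bright display gives 60 − 8 = 52; dull display gives 30 − 2 = 28. No deviation. ✓
  Palatable: dull display gives 30 − 5 = 25; bright display gives 60 − 32 = 28. Would deviate. ✗
Try toxic → dull display, palatable → bright display:
  Under separation the predator infers type exactly: dull display → toxic (pays 60), bright display → palatable (pays 30).
  Toxic: dull display gives 60 − 2 = 58; bright display gives 30 − 8 = 22. No deviation. ✓
  Palatable: bright display gives 30 − 32 = -2; dull display gives 60 − 5 = 55. Would deviate. ✗
Neither assignment is incentive-compatible.

None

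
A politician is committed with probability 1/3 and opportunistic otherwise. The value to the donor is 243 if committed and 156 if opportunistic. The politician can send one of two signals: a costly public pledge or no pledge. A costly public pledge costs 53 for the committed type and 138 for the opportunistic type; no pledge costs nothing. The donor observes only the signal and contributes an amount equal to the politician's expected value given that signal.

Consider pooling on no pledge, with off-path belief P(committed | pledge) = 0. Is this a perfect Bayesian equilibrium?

On the equilibrium path (no pledge) the donor holds the prior 1/3 and pays 1/3·243 + 2/3·156 = 185. Off-path (pledge) belief 0 gives 0·243 + 1·156 = 156.
Committed: no pledge gives 185 − 0 = 185; pledge gives 156 − 53 = 103. Stays. ✓
Opportunistic: no pledge gives 185 − 0 = 185; pledge gives 156 − 138 = 18. Stays. ✓
Beliefs are Bayes-consistent on-path and both types best-respond.

Yes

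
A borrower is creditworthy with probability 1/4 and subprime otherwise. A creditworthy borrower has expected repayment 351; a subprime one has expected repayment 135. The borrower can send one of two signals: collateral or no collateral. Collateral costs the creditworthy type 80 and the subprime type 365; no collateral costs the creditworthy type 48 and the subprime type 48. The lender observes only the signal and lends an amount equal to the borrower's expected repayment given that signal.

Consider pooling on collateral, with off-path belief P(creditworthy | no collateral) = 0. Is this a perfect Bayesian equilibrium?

No

On the equilibrium path (collateral) the lender holds the prior 1/4 and pays 1/4·351 + 3/4·135 = 189. Off-path (no collateral) belief 0 gives 0·351 + 1·135 = 135.
Creditworthy: collateral gives 189 − 80 = 109; no collateral gives 135 − 48 = 87. Stays. ✓
Subprime: collateral gives 189 − 365 = -176; no collateral gives 135 − 48 = 87. Deviates. ✗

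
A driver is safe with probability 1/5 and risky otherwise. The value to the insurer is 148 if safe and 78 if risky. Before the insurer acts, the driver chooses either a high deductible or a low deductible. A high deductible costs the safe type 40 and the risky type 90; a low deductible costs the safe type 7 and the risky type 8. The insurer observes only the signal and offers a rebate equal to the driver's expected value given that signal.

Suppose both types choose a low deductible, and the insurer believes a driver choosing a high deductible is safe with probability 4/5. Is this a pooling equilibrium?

At the pooled signal (low deductible) the insurer holds the prior 1/5 and pays 1/5·148 + 4/5·78 = 92. Off-path (high deductible) belief 4/5 gives 4/5·148 + 1/5·78 = 134.
Safe: low deductible gives 92 − 7 = 85; high deductible gives 134 − 40 = 94. Deviates. ✗
Risky: low deductible gives 92 − 8 = 84; high deductible gives 134 − 90 = 44. Stays. ✓

No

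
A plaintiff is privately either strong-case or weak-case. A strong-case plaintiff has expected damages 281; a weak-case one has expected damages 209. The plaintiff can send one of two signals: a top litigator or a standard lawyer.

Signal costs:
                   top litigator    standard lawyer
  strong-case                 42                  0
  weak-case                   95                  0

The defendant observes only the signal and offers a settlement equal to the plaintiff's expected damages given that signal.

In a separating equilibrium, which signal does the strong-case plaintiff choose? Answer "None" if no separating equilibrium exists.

Try strong-case → top litigator, weak-case → standard lawyer:
  Under separation the defendant infers type exactly: top litigator → strong-case (pays 281), standard lawyer → weak-case (pays 209).
  Strong-case: top litigator gives 281 − 42 = 239; standard lawyer gives 209 − 0 = 209. No deviation. ✓
  Weak-case: standard lawyer gives 209 − 0 = 209; top litigator gives 281 − 95 = 186. No deviation. ✓
Both hold — the strong-case type sends top litigator.

top litigator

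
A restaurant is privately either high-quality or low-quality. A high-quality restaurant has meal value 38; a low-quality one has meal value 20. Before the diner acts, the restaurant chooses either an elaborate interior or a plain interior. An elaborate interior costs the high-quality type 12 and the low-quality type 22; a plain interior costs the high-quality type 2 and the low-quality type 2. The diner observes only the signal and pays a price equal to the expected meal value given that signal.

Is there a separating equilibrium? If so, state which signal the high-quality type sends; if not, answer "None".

Try high-quality → elaborate interior, low-quality → plain interior:
  If types separate, elaborate interior earns payment 38 and plain interior earns 20.
  High-quality: elaborate interior gives 38 − 12 = 26; plain interior gives 20 − 2 = 18. No deviation. ✓
  Low-quality: plain interior gives 20 − 2 = 18; elaborate interior gives 38 − 22 = 16. No deviation. ✓
Both hold — the high-quality type sends elaborate interior.

elaborate interior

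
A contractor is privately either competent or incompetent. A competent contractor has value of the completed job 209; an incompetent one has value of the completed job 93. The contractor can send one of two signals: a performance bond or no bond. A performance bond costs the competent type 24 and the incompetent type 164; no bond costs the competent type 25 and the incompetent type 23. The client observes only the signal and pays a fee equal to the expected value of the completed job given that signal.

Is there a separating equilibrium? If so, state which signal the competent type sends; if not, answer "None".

bond

Try competent → bond, incompetent → no bond:
  If types separate, bond earns payment 209 and no bond earns 93.
  Competent: bond gives 209 − 24 = 185; no bond gives 93 − 25 = 68. No deviation. ✓
  Incompetent: no bond gives 93 − 23 = 70; bond gives 209 − 164 = 45. No deviation. ✓
Both hold — the competent type sends bond.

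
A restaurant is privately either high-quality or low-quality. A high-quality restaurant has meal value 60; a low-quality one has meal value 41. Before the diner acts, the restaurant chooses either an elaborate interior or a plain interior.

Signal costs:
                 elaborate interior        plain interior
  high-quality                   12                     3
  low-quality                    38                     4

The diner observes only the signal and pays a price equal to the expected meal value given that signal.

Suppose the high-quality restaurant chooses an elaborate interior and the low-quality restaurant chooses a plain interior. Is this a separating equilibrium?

Yes

Under separation the diner infers type exactly: elaborate interior → high-quality (pays 60), plain interior → low-quality (pays 41).
High-quality: elaborate interior gives 60 − 12 = 48; plain interior gives 41 − 3 = 38. No deviation. ✓
Low-quality: plain interior gives 41 − 4 = 37; elaborate interior gives 60 − 38 = 22. No deviation. ✓
Neither type gains from mimicking the other.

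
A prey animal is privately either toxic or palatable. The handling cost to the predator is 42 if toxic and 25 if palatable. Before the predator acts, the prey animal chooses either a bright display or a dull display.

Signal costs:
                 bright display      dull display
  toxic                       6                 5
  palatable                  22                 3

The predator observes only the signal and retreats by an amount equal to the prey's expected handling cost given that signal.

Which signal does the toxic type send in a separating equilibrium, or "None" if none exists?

bright display

Try toxic → bright display, palatable → dull display:
  If types separate, bright display earns payment 42 and dull display earns 25.
  Toxic: bright display gives 42 − 6 = 36; dull display gives 25 − 5 = 20. No deviation. ✓
  Palatable: dull display gives 25 − 3 = 22; bright display gives 42 − 22 = 20. No deviation. ✓
Both hold — the toxic type sends bright display.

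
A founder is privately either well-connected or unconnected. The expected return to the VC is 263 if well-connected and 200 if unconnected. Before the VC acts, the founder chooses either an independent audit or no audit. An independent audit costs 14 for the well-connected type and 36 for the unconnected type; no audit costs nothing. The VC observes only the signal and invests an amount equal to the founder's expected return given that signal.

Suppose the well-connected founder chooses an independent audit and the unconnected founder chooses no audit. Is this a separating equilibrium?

No

If types separate, audit earns payment 263 and no audit earns 200.
Well-connected: audit gives 263 − 14 = 249; no audit gives 200 − 0 = 200. No deviation. ✓
Unconnected: no audit gives 200 − 0 = 200; audit gives 263 − 36 = 227. Would deviate. ✗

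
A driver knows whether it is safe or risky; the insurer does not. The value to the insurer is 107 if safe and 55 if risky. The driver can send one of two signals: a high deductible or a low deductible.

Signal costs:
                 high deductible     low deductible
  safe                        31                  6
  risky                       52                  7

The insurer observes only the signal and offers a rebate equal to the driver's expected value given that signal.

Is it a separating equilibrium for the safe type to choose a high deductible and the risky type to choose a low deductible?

Under separation the insurer infers type exactly: high deductible → safe (pays 107), low deductible → risky (pays 55).
Safe: high deductible gives 107 − 31 = 76; low deductible gives 55 − 6 = 49. No deviation. ✓
Risky: low deductible gives 55 − 7 = 48; high deductible gives 107 − 52 = 55. Would deviate. ✗

No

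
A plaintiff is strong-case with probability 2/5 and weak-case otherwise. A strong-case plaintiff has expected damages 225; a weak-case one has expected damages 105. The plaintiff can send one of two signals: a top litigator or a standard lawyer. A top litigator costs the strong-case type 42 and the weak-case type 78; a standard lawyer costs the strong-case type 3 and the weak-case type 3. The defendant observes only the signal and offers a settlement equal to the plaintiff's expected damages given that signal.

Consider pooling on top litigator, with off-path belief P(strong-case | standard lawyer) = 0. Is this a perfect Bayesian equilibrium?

At the pooled signal (top litigator) the defendant holds the prior 2/5 and pays 2/5·225 + 3/5·105 = 153. Off-path (standard lawyer) belief 0 gives 0·225 + 1·105 = 105.
Strong-case: top litigator gives 153 − 42 = 111; standard lawyer gives 105 − 3 = 102. Stays. ✓
Weak-case: top litigator gives 153 − 78 = 75; standard lawyer gives 105 − 3 = 102. Deviates. ✗

No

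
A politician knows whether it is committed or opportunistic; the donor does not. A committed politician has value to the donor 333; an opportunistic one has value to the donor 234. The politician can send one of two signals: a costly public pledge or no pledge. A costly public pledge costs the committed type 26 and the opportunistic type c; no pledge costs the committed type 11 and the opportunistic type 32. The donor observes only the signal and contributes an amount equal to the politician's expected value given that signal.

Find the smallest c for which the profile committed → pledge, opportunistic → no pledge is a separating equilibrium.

Under separation: pledge → committed (pays 333); no pledge → opportunistic (pays 234).
Committed: 333 − 26 = 307 ≥ 234 − 11 = 223. Holds regardless of c. ✓
Opportunistic: 234 − 32 ≥ 333 − c, so c ≥ 333 − 202 = 131.

131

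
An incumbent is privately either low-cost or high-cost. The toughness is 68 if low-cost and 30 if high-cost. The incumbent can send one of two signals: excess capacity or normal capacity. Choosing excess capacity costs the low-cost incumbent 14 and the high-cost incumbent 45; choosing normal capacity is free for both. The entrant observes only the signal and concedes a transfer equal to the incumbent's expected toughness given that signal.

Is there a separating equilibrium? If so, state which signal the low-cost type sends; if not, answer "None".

excess capacity

Try low-cost → excess capacity, high-cost → normal capacity:
  Under separation the entrant infers type exactly: excess capacity → low-cost (pays 68), normal capacity → high-cost (pays 30).
  Low-cost: excess capacity gives 68 − 14 = 54; normal capacity gives 30 − 0 = 30. No deviation. ✓
  High-cost: normal capacity gives 30 − 0 = 30; excess capacity gives 68 − 45 = 23. No deviation. ✓
Both hold — the low-cost type sends excess capacity.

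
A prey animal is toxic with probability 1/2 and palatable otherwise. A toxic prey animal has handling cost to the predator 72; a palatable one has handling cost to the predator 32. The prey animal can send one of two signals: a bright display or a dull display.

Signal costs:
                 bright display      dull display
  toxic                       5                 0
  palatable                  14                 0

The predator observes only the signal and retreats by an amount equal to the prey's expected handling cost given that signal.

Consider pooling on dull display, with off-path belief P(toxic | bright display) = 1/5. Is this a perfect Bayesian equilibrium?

Yes

On the equilibrium path (dull display) the predator holds the prior 1/2 and pays 1/2·72 + 1/2·32 = 52. Off-path (bright display) belief 1/5 gives 1/5·72 + 4/5·32 = 40.
Toxic: dull display gives 52 − 0 = 52; bright display gives 40 − 5 = 35. Stays. ✓
Palatable: dull display gives 52 − 0 = 52; bright display gives 40 − 14 = 26. Stays. ✓
Beliefs are Bayes-consistent on-path and both types best-respond.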